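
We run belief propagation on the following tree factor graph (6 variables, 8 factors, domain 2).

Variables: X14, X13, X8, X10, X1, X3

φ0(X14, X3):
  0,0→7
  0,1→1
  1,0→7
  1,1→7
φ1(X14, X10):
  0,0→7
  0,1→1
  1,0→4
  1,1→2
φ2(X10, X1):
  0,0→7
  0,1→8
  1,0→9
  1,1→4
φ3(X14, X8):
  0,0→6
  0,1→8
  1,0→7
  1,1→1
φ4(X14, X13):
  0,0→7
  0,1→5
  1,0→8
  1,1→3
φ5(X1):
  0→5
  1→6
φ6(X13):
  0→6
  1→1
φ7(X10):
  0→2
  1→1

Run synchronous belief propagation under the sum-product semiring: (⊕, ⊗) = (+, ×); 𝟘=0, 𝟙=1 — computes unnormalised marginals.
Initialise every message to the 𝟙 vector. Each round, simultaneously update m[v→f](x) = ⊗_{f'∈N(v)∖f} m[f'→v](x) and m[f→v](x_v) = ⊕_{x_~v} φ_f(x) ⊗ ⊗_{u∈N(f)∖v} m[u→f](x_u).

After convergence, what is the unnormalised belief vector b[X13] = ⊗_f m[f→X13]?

init: all messages = 𝟙 over 2 values
r1 m[φ0→X14] = [8, 14]
r1 m[φ0→X3] = [14, 8]
r1 m[φ1→X14] = [8, 6]
r1 m[φ1→X10] = [11, 3]
r1 m[φ2→X10] = [15, 13]
r1 m[φ2→X1] = [16, 12]
r1 m[φ3→X14] = [14, 8]
r1 m[φ3→X8] = [13, 9]
r1 m[φ4→X14] = [12, 11]
r1 m[φ4→X13] = [15, 8]
r1 m[φ5→X1] = [5, 6]
r1 m[φ6→X13] = [6, 1]
r1 m[φ7→X10] = [2, 1]
r1 m[X14→φ0] = [1, 1]
r1 m[X14→φ1] = [1, 1]
r1 m[X14→φ3] = [1, 1]
r1 m[X14→φ4] = [1, 1]
r1 m[X13→φ4] = [1, 1]
r1 m[X13→φ6] = [1, 1]
r1 m[X8→φ3] = [1, 1]
r1 m[X10→φ1] = [1, 1]
r1 m[X10→φ2] = [1, 1]
r1 m[X10→φ7] = [1, 1]
r1 m[X1→φ2] = [1, 1]
r1 m[X1→φ5] = [1, 1]
r1 m[X3→φ0] = [1, 1]
r2 m[φ0→X14] = [8, 14]
r2 m[φ0→X3] = [14, 8]
r2 m[φ1→X14] = [8, 6]
r2 m[φ1→X10] = [11, 3]
r2 m[φ2→X10] = [15, 13]
r2 m[φ2→X1] = [16, 12]
r2 m[φ3→X14] = [14, 8]
r2 m[φ3→X8] = [13, 9]
r2 m[φ4→X14] = [12, 11]
r2 m[φ4→X13] = [15, 8]
r2 m[φ5→X1] = [5, 6]
r2 m[φ6→X13] = [6, 1]
r2 m[φ7→X10] = [2, 1]
r2 m[X14→φ0] = [1344, 528]
r2 m[X14→φ1] = [1344, 1232]
r2 m[X14→φ3] = [768, 924]
r2 m[X14→φ4] = [896, 672]
r2 m[X13→φ4] = [6, 1]
r2 m[X13→φ6] = [15, 8]
r2 m[X8→φ3] = [1, 1]
r2 m[X10→φ1] = [30, 13]
r2 m[X10→φ2] = [22, 3]
r2 m[X10→φ7] = [165, 39]
r2 m[X1→φ2] = [5, 6]
r2 m[X1→φ5] = [16, 12]
r2 m[X3→φ0] = [1, 1]
r3 m[φ0→X14] = [8, 14]
r3 m[φ0→X3] = [13104, 5040]
r3 m[φ1→X14] = [223, 146]
r3 m[φ1→X10] = [14336, 3808]
r3 m[φ2→X10] = [83, 69]
r3 m[φ2→X1] = [181, 188]
r3 m[φ3→X14] = [14, 8]
r3 m[φ3→X8] = [11076, 7068]
r3 m[φ4→X14] = [47, 51]
r3 m[φ4→X13] = [11648, 6496]
r3 m[φ5→X1] = [5, 6]
r3 m[φ6→X13] = [6, 1]
r3 m[φ7→X10] = [2, 1]
r3 m[X14→φ0] = [1344, 528]
r3 m[X14→φ1] = [1344, 1232]
r3 m[X14→φ3] = [768, 924]
r3 m[X14→φ4] = [896, 672]
r3 m[X13→φ4] = [6, 1]
r3 m[X13→φ6] = [15, 8]
r3 m[X8→φ3] = [1, 1]
r3 m[X10→φ1] = [30, 13]
r3 m[X10→φ2] = [22, 3]
r3 m[X10→φ7] = [165, 39]
r3 m[X1→φ2] = [5, 6]
r3 m[X1→φ5] = [16, 12]
r3 m[X3→φ0] = [1, 1]
r4 m[φ0→X14] = [8, 14]
r4 m[φ0→X3] = [13104, 5040]
r4 m[φ1→X14] = [223, 146]
r4 m[φ1→X10] = [14336, 3808]
r4 m[φ2→X10] = [83, 69]
r4 m[φ2→X1] = [181, 188]
r4 m[φ3→X14] = [14, 8]
r4 m[φ3→X8] = [11076, 7068]
r4 m[φ4→X14] = [47, 51]
r4 m[φ4→X13] = [11648, 6496]
r4 m[φ5→X1] = [5, 6]
r4 m[φ6→X13] = [6, 1]
r4 m[φ7→X10] = [2, 1]
r4 m[X14→φ0] = [146734, 59568]
r4 m[X14→φ1] = [5264, 5712]
r4 m[X14→φ3] = [83848, 104244]
r4 m[X14→φ4] = [24976, 16352]
r4 m[X13→φ4] = [6, 1]
r4 m[X13→φ6] = [11648, 6496]
r4 m[X8→φ3] = [1, 1]
r4 m[X10→φ1] = [166, 69]
r4 m[X10→φ2] = [28672, 3808]
r4 m[X10→φ7] = [1189888, 262752]
r4 m[X1→φ2] = [5, 6]
r4 m[X1→φ5] = [181, 188]
r4 m[X3→φ0] = [1, 1]
r5 m[φ0→X14] = [8, 14]
r5 m[φ0→X3] = [1444114, 563710]
r5 m[φ1→X14] = [1231, 802]
r5 m[φ1→X10] = [59696, 16688]
r5 m[φ2→X10] = [83, 69]
r5 m[φ2→X1] = [234976, 244608]
r5 m[φ3→X14] = [14, 8]
r5 m[φ3→X8] = [1232796, 775028]
r5 m[φ4→X14] = [47, 51]
r5 m[φ4→X13] = [305648, 173936]
r5 m[φ5→X1] = [5, 6]
r5 m[φ6→X13] = [6, 1]
r5 m[φ7→X10] = [2, 1]
r5 m[X14→φ0] = [146734, 59568]
r5 m[X14→φ1] = [5264, 5712]
r5 m[X14→φ3] = [83848, 104244]
r5 m[X14→φ4] = [24976, 16352]
r5 m[X13→φ4] = [6, 1]
r5 m[X13→φ6] = [11648, 6496]
r5 m[X8→φ3] = [1, 1]
r5 m[X10→φ1] = [166, 69]
r5 m[X10→φ2] = [28672, 3808]
r5 m[X10→φ7] = [1189888, 262752]
r5 m[X1→φ2] = [5, 6]
r5 m[X1→φ5] = [181, 188]
r5 m[X3→φ0] = [1, 1]
r6 m[φ0→X14] = [8, 14]
r6 m[φ0→X3] = [1444114, 563710]
r6 m[φ1→X14] = [1231, 802]
r6 m[φ1→X10] = [59696, 16688]
r6 m[φ2→X10] = [83, 69]
r6 m[φ2→X1] = [234976, 244608]
r6 m[φ3→X14] = [14, 8]
r6 m[φ3→X8] = [1232796, 775028]
r6 m[φ4→X14] = [47, 51]
r6 m[φ4→X13] = [305648, 173936]
r6 m[φ5→X1] = [5, 6]
r6 m[φ6→X13] = [6, 1]
r6 m[φ7→X10] = [2, 1]
r6 m[X14→φ0] = [809998, 327216]
r6 m[X14→φ1] = [5264, 5712]
r6 m[X14→φ3] = [462856, 572628]
r6 m[X14→φ4] = [137872, 89824]
r6 m[X13→φ4] = [6, 1]
r6 m[X13→φ6] = [305648, 173936]
r6 m[X8→φ3] = [1, 1]
r6 m[X10→φ1] = [166, 69]
r6 m[X10→φ2] = [119392, 16688]
r6 m[X10→φ7] = [4954768, 1151472]
r6 m[X1→φ2] = [5, 6]
r6 m[X1→φ5] = [234976, 244608]
r6 m[X3→φ0] = [1, 1]
r7 m[φ0→X14] = [8, 14]
r7 m[φ0→X3] = [7960498, 3100510]
r7 m[φ1→X14] = [1231, 802]
r7 m[φ1→X10] = [59696, 16688]
r7 m[φ2→X10] = [83, 69]
r7 m[φ2→X1] = [985936, 1021888]
r7 m[φ3→X14] = [14, 8]
r7 m[φ3→X8] = [6785532, 4275476]
r7 m[φ4→X14] = [47, 51]
r7 m[φ4→X13] = [1683696, 958832]
r7 m[φ5→X1] = [5, 6]
r7 m[φ6→X13] = [6, 1]
r7 m[φ7→X10] = [2, 1]
r7 m[X14→φ0] = [809998, 327216]
r7 m[X14→φ1] = [5264, 5712]
r7 m[X14→φ3] = [462856, 572628]
r7 m[X14→φ4] = [137872, 89824]
r7 m[X13→φ4] = [6, 1]
r7 m[X13→φ6] = [305648, 173936]
r7 m[X8→φ3] = [1, 1]
r7 m[X10→φ1] = [166, 69]
r7 m[X10→φ2] = [119392, 16688]
r7 m[X10→φ7] = [4954768, 1151472]
r7 m[X1→φ2] = [5, 6]
r7 m[X1→φ5] = [234976, 244608]
r7 m[X3→φ0] = [1, 1]
r8 m[φ0→X14] = [8, 14]
r8 m[φ0→X3] = [7960498, 3100510]
r8 m[φ1→X14] = [1231, 802]
r8 m[φ1→X10] = [59696, 16688]
r8 m[φ2→X10] = [83, 69]
r8 m[φ2→X1] = [985936, 1021888]
r8 m[φ3→X14] = [14, 8]
r8 m[φ3→X8] = [6785532, 4275476]
r8 m[φ4→X14] = [47, 51]
r8 m[φ4→X13] = [1683696, 958832]
r8 m[φ5→X1] = [5, 6]
r8 m[φ6→X13] = [6, 1]
r8 m[φ7→X10] = [2, 1]
r8 m[X14→φ0] = [809998, 327216]
r8 m[X14→φ1] = [5264, 5712]
r8 m[X14→φ3] = [462856, 572628]
r8 m[X14→φ4] = [137872, 89824]
r8 m[X13→φ4] = [6, 1]
r8 m[X13→φ6] = [1683696, 958832]
r8 m[X8→φ3] = [1, 1]
r8 m[X10→φ1] = [166, 69]
r8 m[X10→φ2] = [119392, 16688]
r8 m[X10→φ7] = [4954768, 1151472]
r8 m[X1→φ2] = [5, 6]
r8 m[X1→φ5] = [985936, 1021888]
r8 m[X3→φ0] = [1, 1]
r9 m[φ0→X14] = [8, 14]
r9 m[φ0→X3] = [7960498, 3100510]
r9 m[φ1→X14] = [1231, 802]
r9 m[φ1→X10] = [59696, 16688]
r9 m[φ2→X10] = [83, 69]
r9 m[φ2→X1] = [985936, 1021888]
r9 m[φ3→X14] = [14, 8]
r9 m[φ3→X8] = [6785532, 4275476]
r9 m[φ4→X14] = [47, 51]
r9 m[φ4→X13] = [1683696, 958832]
r9 m[φ5→X1] = [5, 6]
r9 m[φ6→X13] = [6, 1]
r9 m[φ7→X10] = [2, 1]
r9 m[X14→φ0] = [809998, 327216]
r9 m[X14→φ1] = [5264, 5712]
r9 m[X14→φ3] = [462856, 572628]
r9 m[X14→φ4] = [137872, 89824]
r9 m[X13→φ4] = [6, 1]
r9 m[X13→φ6] = [1683696, 958832]
r9 m[X8→φ3] = [1, 1]
r9 m[X10→φ1] = [166, 69]
r9 m[X10→φ2] = [119392, 16688]
r9 m[X10→φ7] = [4954768, 1151472]
r9 m[X1→φ2] = [5, 6]
r9 m[X1→φ5] = [985936, 1021888]
r9 m[X3→φ0] = [1, 1]
fixed point reached at round 9
b[X13] = ⊗ incoming = [10102176, 958832]

b[X13] = [10102176, 958832]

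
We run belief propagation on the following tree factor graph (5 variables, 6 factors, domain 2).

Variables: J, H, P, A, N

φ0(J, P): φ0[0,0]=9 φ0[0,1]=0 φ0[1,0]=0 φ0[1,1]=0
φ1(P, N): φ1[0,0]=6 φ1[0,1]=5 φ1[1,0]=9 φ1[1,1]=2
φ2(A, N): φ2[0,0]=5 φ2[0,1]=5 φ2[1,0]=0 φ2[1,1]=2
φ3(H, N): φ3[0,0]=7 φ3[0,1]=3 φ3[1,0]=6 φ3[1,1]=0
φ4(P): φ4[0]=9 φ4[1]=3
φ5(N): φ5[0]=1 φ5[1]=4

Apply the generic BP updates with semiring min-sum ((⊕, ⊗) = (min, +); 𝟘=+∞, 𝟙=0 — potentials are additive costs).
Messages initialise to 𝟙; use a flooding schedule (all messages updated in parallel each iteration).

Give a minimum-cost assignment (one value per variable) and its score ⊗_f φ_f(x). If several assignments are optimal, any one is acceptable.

assignment: (J=0, H=1, P=1, A=1, N=1); score = 11

init: all messages = 𝟙 over 2 values
r1 m[φ0→J] = [0, 0]
r1 m[φ0→P] = [0, 0]
r1 m[φ1→P] = [5, 2]
r1 m[φ1→N] = [6, 2]
r1 m[φ2→A] = [5, 0]
r1 m[φ2→N] = [0, 2]
r1 m[φ3→H] = [3, 0]
r1 m[φ3→N] = [6, 0]
r1 m[φ4→P] = [9, 3]
r1 m[φ5→N] = [1, 4]
r1 m[J→φ0] = [0, 0]
r1 m[H→φ3] = [0, 0]
r1 m[P→φ0] = [0, 0]
r1 m[P→φ1] = [0, 0]
r1 m[P→φ4] = [0, 0]
r1 m[A→φ2] = [0, 0]
r1 m[N→φ1] = [0, 0]
r1 m[N→φ2] = [0, 0]
r1 m[N→φ3] = [0, 0]
r1 m[N→φ5] = [0, 0]
r2 m[φ0→J] = [0, 0]
r2 m[φ0→P] = [0, 0]
r2 m[φ1→P] = [5, 2]
r2 m[φ1→N] = [6, 2]
r2 m[φ2→A] = [5, 0]
r2 m[φ2→N] = [0, 2]
r2 m[φ3→H] = [3, 0]
r2 m[φ3→N] = [6, 0]
r2 m[φ4→P] = [9, 3]
r2 m[φ5→N] = [1, 4]
r2 m[J→φ0] = [0, 0]
r2 m[H→φ3] = [0, 0]
r2 m[P→φ0] = [14, 5]
r2 m[P→φ1] = [9, 3]
r2 m[P→φ4] = [5, 2]
r2 m[A→φ2] = [0, 0]
r2 m[N→φ1] = [7, 6]
r2 m[N→φ2] = [13, 6]
r2 m[N→φ3] = [7, 8]
r2 m[N→φ5] = [12, 4]
r3 m[φ0→J] = [5, 5]
r3 m[φ0→P] = [0, 0]
r3 m[φ1→P] = [11, 8]
r3 m[φ1→N] = [12, 5]
r3 m[φ2→A] = [11, 8]
r3 m[φ2→N] = [0, 2]
r3 m[φ3→H] = [11, 8]
r3 m[φ3→N] = [6, 0]
r3 m[φ4→P] = [9, 3]
r3 m[φ5→N] = [1, 4]
r3 m[J→φ0] = [0, 0]
r3 m[H→φ3] = [0, 0]
r3 m[P→φ0] = [14, 5]
r3 m[P→φ1] = [9, 3]
r3 m[P→φ4] = [5, 2]
r3 m[A→φ2] = [0, 0]
r3 m[N→φ1] = [7, 6]
r3 m[N→φ2] = [13, 6]
r3 m[N→φ3] = [7, 8]
r3 m[N→φ5] = [12, 4]
r4 m[φ0→J] = [5, 5]
r4 m[φ0→P] = [0, 0]
r4 m[φ1→P] = [11, 8]
r4 m[φ1→N] = [12, 5]
r4 m[φ2→A] = [11, 8]
r4 m[φ2→N] = [0, 2]
r4 m[φ3→H] = [11, 8]
r4 m[φ3→N] = [6, 0]
r4 m[φ4→P] = [9, 3]
r4 m[φ5→N] = [1, 4]
r4 m[J→φ0] = [0, 0]
r4 m[H→φ3] = [0, 0]
r4 m[P→φ0] = [20, 11]
r4 m[P→φ1] = [9, 3]
r4 m[P→φ4] = [11, 8]
r4 m[A→φ2] = [0, 0]
r4 m[N→φ1] = [7, 6]
r4 m[N→φ2] = [19, 9]
r4 m[N→φ3] = [13, 11]
r4 m[N→φ5] = [18, 7]
r5 m[φ0→J] = [11, 11]
r5 m[φ0→P] = [0, 0]
r5 m[φ1→P] = [11, 8]
r5 m[φ1→N] = [12, 5]
r5 m[φ2→A] = [14, 11]
r5 m[φ2→N] = [0, 2]
r5 m[φ3→H] = [14, 11]
r5 m[φ3→N] = [6, 0]
r5 m[φ4→P] = [9, 3]
r5 m[φ5→N] = [1, 4]
r5 m[J→φ0] = [0, 0]
r5 m[H→φ3] = [0, 0]
r5 m[P→φ0] = [20, 11]
r5 m[P→φ1] = [9, 3]
r5 m[P→φ4] = [11, 8]
r5 m[A→φ2] = [0, 0]
r5 m[N→φ1] = [7, 6]
r5 m[N→φ2] = [19, 9]
r5 m[N→φ3] = [13, 11]
r5 m[N→φ5] = [18, 7]
r6 m[φ0→J] = [11, 11]
r6 m[φ0→P] = [0, 0]
r6 m[φ1→P] = [11, 8]
r6 m[φ1→N] = [12, 5]
r6 m[φ2→A] = [14, 11]
r6 m[φ2→N] = [0, 2]
r6 m[φ3→H] = [14, 11]
r6 m[φ3→N] = [6, 0]
r6 m[φ4→P] = [9, 3]
r6 m[φ5→N] = [1, 4]
r6 m[J→φ0] = [0, 0]
r6 m[H→φ3] = [0, 0]
r6 m[P→φ0] = [20, 11]
r6 m[P→φ1] = [9, 3]
r6 m[P→φ4] = [11, 8]
r6 m[A→φ2] = [0, 0]
r6 m[N→φ1] = [7, 6]
r6 m[N→φ2] = [19, 9]
r6 m[N→φ3] = [13, 11]
r6 m[N→φ5] = [18, 7]
fixed point reached at round 6
traceback from J: (J=0, H=1, P=1, A=1, N=1), score=11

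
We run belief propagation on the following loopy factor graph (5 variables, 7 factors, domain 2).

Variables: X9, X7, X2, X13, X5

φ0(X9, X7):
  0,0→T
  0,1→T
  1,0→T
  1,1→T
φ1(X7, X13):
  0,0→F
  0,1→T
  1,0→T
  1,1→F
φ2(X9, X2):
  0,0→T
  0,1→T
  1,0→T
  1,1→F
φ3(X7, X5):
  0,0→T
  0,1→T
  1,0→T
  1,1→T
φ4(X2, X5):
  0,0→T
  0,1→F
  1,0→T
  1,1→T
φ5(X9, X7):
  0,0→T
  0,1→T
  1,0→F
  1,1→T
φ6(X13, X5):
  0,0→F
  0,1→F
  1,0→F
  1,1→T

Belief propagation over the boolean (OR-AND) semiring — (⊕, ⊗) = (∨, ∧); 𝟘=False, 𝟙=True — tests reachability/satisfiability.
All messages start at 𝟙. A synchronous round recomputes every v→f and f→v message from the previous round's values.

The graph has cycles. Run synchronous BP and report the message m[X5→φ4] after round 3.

init: all messages = 𝟙 over 2 values
r1 m[φ0→X9] = [T, T]
r1 m[φ0→X7] = [T, T]
r1 m[φ1→X7] = [T, T]
r1 m[φ1→X13] = [T, T]
r1 m[φ2→X9] = [T, T]
r1 m[φ2→X2] = [T, T]
r1 m[φ3→X7] = [T, T]
r1 m[φ3→X5] = [T, T]
r1 m[φ4→X2] = [T, T]
r1 m[φ4→X5] = [T, T]
r1 m[φ5→X9] = [T, T]
r1 m[φ5→X7] = [T, T]
r1 m[φ6→X13] = [F, T]
r1 m[φ6→X5] = [F, T]
r1 m[X9→φ0] = [T, T]
r1 m[X9→φ2] = [T, T]
r1 m[X9→φ5] = [T, T]
r1 m[X7→φ0] = [T, T]
r1 m[X7→φ1] = [T, T]
r1 m[X7→φ3] = [T, T]
r1 m[X7→φ5] = [T, T]
r1 m[X2→φ2] = [T, T]
r1 m[X2→φ4] = [T, T]
r1 m[X13→φ1] = [T, T]
r1 m[X13→φ6] = [T, T]
r1 m[X5→φ3] = [T, T]
r1 m[X5→φ4] = [T, T]
r1 m[X5→φ6] = [T, T]
r2 m[φ0→X9] = [T, T]
r2 m[φ0→X7] = [T, T]
r2 m[φ1→X7] = [T, T]
r2 m[φ1→X13] = [T, T]
r2 m[φ2→X9] = [T, T]
r2 m[φ2→X2] = [T, T]
r2 m[φ3→X7] = [T, T]
r2 m[φ3→X5] = [T, T]
r2 m[φ4→X2] = [T, T]
r2 m[φ4→X5] = [T, T]
r2 m[φ5→X9] = [T, T]
r2 m[φ5→X7] = [T, T]
r2 m[φ6→X13] = [F, T]
r2 m[φ6→X5] = [F, T]
r2 m[X9→φ0] = [T, T]
r2 m[X9→φ2] = [T, T]
r2 m[X9→φ5] = [T, T]
r2 m[X7→φ0] = [T, T]
r2 m[X7→φ1] = [T, T]
r2 m[X7→φ3] = [T, T]
r2 m[X7→φ5] = [T, T]
r2 m[X2→φ2] = [T, T]
r2 m[X2→φ4] = [T, T]
r2 m[X13→φ1] = [F, T]
r2 m[X13→φ6] = [T, T]
r2 m[X5→φ3] = [F, T]
r2 m[X5→φ4] = [F, T]
r2 m[X5→φ6] = [T, T]
r3 m[φ0→X9] = [T, T]
r3 m[φ0→X7] = [T, T]
r3 m[φ1→X7] = [T, F]
r3 m[φ1→X13] = [T, T]
r3 m[φ2→X9] = [T, T]
r3 m[φ2→X2] = [T, T]
r3 m[φ3→X7] = [T, T]
r3 m[φ3→X5] = [T, T]
r3 m[φ4→X2] = [F, T]
r3 m[φ4→X5] = [T, T]
r3 m[φ5→X9] = [T, T]
r3 m[φ5→X7] = [T, T]
r3 m[φ6→X13] = [F, T]
r3 m[φ6→X5] = [F, T]
r3 m[X9→φ0] = [T, T]
r3 m[X9→φ2] = [T, T]
r3 m[X9→φ5] = [T, T]
r3 m[X7→φ0] = [T, T]
r3 m[X7→φ1] = [T, T]
r3 m[X7→φ3] = [T, T]
r3 m[X7→φ5] = [T, T]
r3 m[X2→φ2] = [T, T]
r3 m[X2→φ4] = [T, T]
r3 m[X13→φ1] = [F, T]
r3 m[X13→φ6] = [T, T]
r3 m[X5→φ3] = [F, T]
r3 m[X5→φ4] = [F, T]
r3 m[X5→φ6] = [T, T]

message @ round 3 = [F, T]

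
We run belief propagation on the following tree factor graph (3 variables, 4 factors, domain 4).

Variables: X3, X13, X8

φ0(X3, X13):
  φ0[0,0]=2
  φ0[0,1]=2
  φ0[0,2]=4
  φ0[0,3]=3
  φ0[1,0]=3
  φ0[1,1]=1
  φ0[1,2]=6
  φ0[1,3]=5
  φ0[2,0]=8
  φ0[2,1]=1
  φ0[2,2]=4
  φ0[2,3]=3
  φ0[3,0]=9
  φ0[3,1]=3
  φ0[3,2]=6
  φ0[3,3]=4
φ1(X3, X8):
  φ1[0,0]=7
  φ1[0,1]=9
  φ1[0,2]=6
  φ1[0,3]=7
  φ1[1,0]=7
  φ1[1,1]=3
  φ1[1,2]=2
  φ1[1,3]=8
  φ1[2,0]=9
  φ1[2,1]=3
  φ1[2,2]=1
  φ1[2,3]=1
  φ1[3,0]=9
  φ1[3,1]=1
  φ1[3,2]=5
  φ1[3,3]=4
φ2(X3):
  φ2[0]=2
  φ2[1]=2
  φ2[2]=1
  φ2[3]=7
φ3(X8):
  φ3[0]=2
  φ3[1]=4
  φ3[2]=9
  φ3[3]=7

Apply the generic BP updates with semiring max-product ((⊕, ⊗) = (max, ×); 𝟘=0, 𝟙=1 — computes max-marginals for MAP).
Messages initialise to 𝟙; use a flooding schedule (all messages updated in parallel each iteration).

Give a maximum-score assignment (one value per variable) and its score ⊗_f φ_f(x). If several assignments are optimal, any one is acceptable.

init: all messages = 𝟙 over 4 values
r1 m[φ0→X3] = [4, 6, 8, 9]
r1 m[φ0→X13] = [9, 3, 6, 5]
r1 m[φ1→X3] = [9, 8, 9, 9]
r1 m[φ1→X8] = [9, 9, 6, 8]
r1 m[φ2→X3] = [2, 2, 1, 7]
r1 m[φ3→X8] = [2, 4, 9, 7]
r1 m[X3→φ0] = [1, 1, 1, 1]
r1 m[X3→φ1] = [1, 1, 1, 1]
r1 m[X3→φ2] = [1, 1, 1, 1]
r1 m[X13→φ0] = [1, 1, 1, 1]
r1 m[X8→φ1] = [1, 1, 1, 1]
r1 m[X8→φ3] = [1, 1, 1, 1]
r2 m[φ0→X3] = [4, 6, 8, 9]
r2 m[φ0→X13] = [9, 3, 6, 5]
r2 m[φ1→X3] = [9, 8, 9, 9]
r2 m[φ1→X8] = [9, 9, 6, 8]
r2 m[φ2→X3] = [2, 2, 1, 7]
r2 m[φ3→X8] = [2, 4, 9, 7]
r2 m[X3→φ0] = [18, 16, 9, 63]
r2 m[X3→φ1] = [8, 12, 8, 63]
r2 m[X3→φ2] = [36, 48, 72, 81]
r2 m[X13→φ0] = [1, 1, 1, 1]
r2 m[X8→φ1] = [2, 4, 9, 7]
r2 m[X8→φ3] = [9, 9, 6, 8]
r3 m[φ0→X3] = [4, 6, 8, 9]
r3 m[φ0→X13] = [567, 189, 378, 252]
r3 m[φ1→X3] = [54, 56, 18, 45]
r3 m[φ1→X8] = [567, 72, 315, 252]
r3 m[φ2→X3] = [2, 2, 1, 7]
r3 m[φ3→X8] = [2, 4, 9, 7]
r3 m[X3→φ0] = [18, 16, 9, 63]
r3 m[X3→φ1] = [8, 12, 8, 63]
r3 m[X3→φ2] = [36, 48, 72, 81]
r3 m[X13→φ0] = [1, 1, 1, 1]
r3 m[X8→φ1] = [2, 4, 9, 7]
r3 m[X8→φ3] = [9, 9, 6, 8]
r4 m[φ0→X3] = [4, 6, 8, 9]
r4 m[φ0→X13] = [567, 189, 378, 252]
r4 m[φ1→X3] = [54, 56, 18, 45]
r4 m[φ1→X8] = [567, 72, 315, 252]
r4 m[φ2→X3] = [2, 2, 1, 7]
r4 m[φ3→X8] = [2, 4, 9, 7]
r4 m[X3→φ0] = [108, 112, 18, 315]
r4 m[X3→φ1] = [8, 12, 8, 63]
r4 m[X3→φ2] = [216, 336, 144, 405]
r4 m[X13→φ0] = [1, 1, 1, 1]
r4 m[X8→φ1] = [2, 4, 9, 7]
r4 m[X8→φ3] = [567, 72, 315, 252]
r5 m[φ0→X3] = [4, 6, 8, 9]
r5 m[φ0→X13] = [2835, 945, 1890, 1260]
r5 m[φ1→X3] = [54, 56, 18, 45]
r5 m[φ1→X8] = [567, 72, 315, 252]
r5 m[φ2→X3] = [2, 2, 1, 7]
r5 m[φ3→X8] = [2, 4, 9, 7]
r5 m[X3→φ0] = [108, 112, 18, 315]
r5 m[X3→φ1] = [8, 12, 8, 63]
r5 m[X3→φ2] = [216, 336, 144, 405]
r5 m[X13→φ0] = [1, 1, 1, 1]
r5 m[X8→φ1] = [2, 4, 9, 7]
r5 m[X8→φ3] = [567, 72, 315, 252]
r6 m[φ0→X3] = [4, 6, 8, 9]
r6 m[φ0→X13] = [2835, 945, 1890, 1260]
r6 m[φ1→X3] = [54, 56, 18, 45]
r6 m[φ1→X8] = [567, 72, 315, 252]
r6 m[φ2→X3] = [2, 2, 1, 7]
r6 m[φ3→X8] = [2, 4, 9, 7]
r6 m[X3→φ0] = [108, 112, 18, 315]
r6 m[X3→φ1] = [8, 12, 8, 63]
r6 m[X3→φ2] = [216, 336, 144, 405]
r6 m[X13→φ0] = [1, 1, 1, 1]
r6 m[X8→φ1] = [2, 4, 9, 7]
r6 m[X8→φ3] = [567, 72, 315, 252]
fixed point reached at round 6
traceback from X3: (X3=3, X13=0, X8=2), score=2835

assignment: (X3=3, X13=0, X8=2); score = 2835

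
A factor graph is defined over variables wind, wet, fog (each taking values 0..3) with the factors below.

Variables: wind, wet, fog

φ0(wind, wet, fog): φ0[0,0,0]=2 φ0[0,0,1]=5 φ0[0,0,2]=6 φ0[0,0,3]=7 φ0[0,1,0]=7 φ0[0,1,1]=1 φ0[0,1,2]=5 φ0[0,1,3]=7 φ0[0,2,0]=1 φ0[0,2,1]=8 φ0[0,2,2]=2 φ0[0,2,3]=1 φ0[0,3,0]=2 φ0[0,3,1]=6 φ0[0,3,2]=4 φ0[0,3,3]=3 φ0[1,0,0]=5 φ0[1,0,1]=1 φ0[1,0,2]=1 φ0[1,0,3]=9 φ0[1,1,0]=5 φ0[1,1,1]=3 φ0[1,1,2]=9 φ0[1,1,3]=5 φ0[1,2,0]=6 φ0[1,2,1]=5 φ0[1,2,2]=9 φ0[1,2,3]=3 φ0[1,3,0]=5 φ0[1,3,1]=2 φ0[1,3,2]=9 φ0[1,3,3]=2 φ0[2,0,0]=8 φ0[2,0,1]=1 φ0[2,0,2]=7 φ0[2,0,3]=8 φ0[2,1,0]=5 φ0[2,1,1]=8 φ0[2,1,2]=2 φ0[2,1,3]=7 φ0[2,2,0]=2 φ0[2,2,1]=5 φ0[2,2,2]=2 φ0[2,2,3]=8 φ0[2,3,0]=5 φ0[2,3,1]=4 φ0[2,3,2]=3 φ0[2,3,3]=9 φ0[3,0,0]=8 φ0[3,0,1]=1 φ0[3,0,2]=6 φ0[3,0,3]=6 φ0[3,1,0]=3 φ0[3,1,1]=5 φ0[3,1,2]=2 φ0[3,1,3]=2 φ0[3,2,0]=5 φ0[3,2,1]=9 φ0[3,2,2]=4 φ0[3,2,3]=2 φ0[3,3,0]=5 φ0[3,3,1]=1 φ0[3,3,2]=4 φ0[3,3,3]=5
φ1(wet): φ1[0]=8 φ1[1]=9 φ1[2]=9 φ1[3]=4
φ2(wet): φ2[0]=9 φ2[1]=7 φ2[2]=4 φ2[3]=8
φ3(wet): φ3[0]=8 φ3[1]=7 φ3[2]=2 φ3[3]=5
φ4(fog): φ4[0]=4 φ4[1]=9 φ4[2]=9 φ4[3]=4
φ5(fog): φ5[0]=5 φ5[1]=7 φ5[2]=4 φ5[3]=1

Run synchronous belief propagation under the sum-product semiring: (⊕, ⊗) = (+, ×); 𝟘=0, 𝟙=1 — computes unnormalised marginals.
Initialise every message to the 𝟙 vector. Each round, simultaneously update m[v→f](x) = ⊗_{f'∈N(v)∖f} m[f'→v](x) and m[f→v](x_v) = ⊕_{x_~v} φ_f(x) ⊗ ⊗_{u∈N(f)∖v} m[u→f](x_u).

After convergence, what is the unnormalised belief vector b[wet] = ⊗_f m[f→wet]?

b[wet] = [1039104, 971523, 190728, 312800]

init: all messages = 𝟙 over 4 values
r1 m[φ0→wind] = [67, 79, 84, 68]
r1 m[φ0→wet] = [81, 76, 72, 69]
r1 m[φ0→fog] = [74, 65, 75, 84]
r1 m[φ1→wet] = [8, 9, 9, 4]
r1 m[φ2→wet] = [9, 7, 4, 8]
r1 m[φ3→wet] = [8, 7, 2, 5]
r1 m[φ4→fog] = [4, 9, 9, 4]
r1 m[φ5→fog] = [5, 7, 4, 1]
r1 m[wind→φ0] = [1, 1, 1, 1]
r1 m[wet→φ0] = [1, 1, 1, 1]
r1 m[wet→φ1] = [1, 1, 1, 1]
r1 m[wet→φ2] = [1, 1, 1, 1]
r1 m[wet→φ3] = [1, 1, 1, 1]
r1 m[fog→φ0] = [1, 1, 1, 1]
r1 m[fog→φ4] = [1, 1, 1, 1]
r1 m[fog→φ5] = [1, 1, 1, 1]
r2 m[φ0→wind] = [67, 79, 84, 68]
r2 m[φ0→wet] = [81, 76, 72, 69]
r2 m[φ0→fog] = [74, 65, 75, 84]
r2 m[φ1→wet] = [8, 9, 9, 4]
r2 m[φ2→wet] = [9, 7, 4, 8]
r2 m[φ3→wet] = [8, 7, 2, 5]
r2 m[φ4→fog] = [4, 9, 9, 4]
r2 m[φ5→fog] = [5, 7, 4, 1]
r2 m[wind→φ0] = [1, 1, 1, 1]
r2 m[wet→φ0] = [576, 441, 72, 160]
r2 m[wet→φ1] = [5832, 3724, 576, 2760]
r2 m[wet→φ2] = [5184, 4788, 1296, 1380]
r2 m[wet→φ3] = [5832, 4788, 2592, 2208]
r2 m[fog→φ0] = [20, 63, 36, 4]
r2 m[fog→φ4] = [370, 455, 300, 84]
r2 m[fog→φ5] = [296, 585, 675, 336]
r3 m[φ0→wind] = [661315, 559305, 714904, 578631]
r3 m[φ0→wet] = [1804, 2203, 2649, 1955]
r3 m[φ0→fog] = [25796, 16129, 23882, 30589]
r3 m[φ1→wet] = [8, 9, 9, 4]
r3 m[φ2→wet] = [9, 7, 4, 8]
r3 m[φ3→wet] = [8, 7, 2, 5]
r3 m[φ4→fog] = [4, 9, 9, 4]
r3 m[φ5→fog] = [5, 7, 4, 1]
r3 m[wind→φ0] = [1, 1, 1, 1]
r3 m[wet→φ0] = [576, 441, 72, 160]
r3 m[wet→φ1] = [5832, 3724, 576, 2760]
r3 m[wet→φ2] = [5184, 4788, 1296, 1380]
r3 m[wet→φ3] = [5832, 4788, 2592, 2208]
r3 m[fog→φ0] = [20, 63, 36, 4]
r3 m[fog→φ4] = [370, 455, 300, 84]
r3 m[fog→φ5] = [296, 585, 675, 336]
r4 m[φ0→wind] = [661315, 559305, 714904, 578631]
r4 m[φ0→wet] = [1804, 2203, 2649, 1955]
r4 m[φ0→fog] = [25796, 16129, 23882, 30589]
r4 m[φ1→wet] = [8, 9, 9, 4]
r4 m[φ2→wet] = [9, 7, 4, 8]
r4 m[φ3→wet] = [8, 7, 2, 5]
r4 m[φ4→fog] = [4, 9, 9, 4]
r4 m[φ5→fog] = [5, 7, 4, 1]
r4 m[wind→φ0] = [1, 1, 1, 1]
r4 m[wet→φ0] = [576, 441, 72, 160]
r4 m[wet→φ1] = [129888, 107947, 21192, 78200]
r4 m[wet→φ2] = [115456, 138789, 47682, 39100]
r4 m[wet→φ3] = [129888, 138789, 95364, 62560]
r4 m[fog→φ0] = [20, 63, 36, 4]
r4 m[fog→φ4] = [128980, 112903, 95528, 30589]
r4 m[fog→φ5] = [103184, 145161, 214938, 122356]
r5 m[φ0→wind] = [661315, 559305, 714904, 578631]
r5 m[φ0→wet] = [1804, 2203, 2649, 1955]
r5 m[φ0→fog] = [25796, 16129, 23882, 30589]
r5 m[φ1→wet] = [8, 9, 9, 4]
r5 m[φ2→wet] = [9, 7, 4, 8]
r5 m[φ3→wet] = [8, 7, 2, 5]
r5 m[φ4→fog] = [4, 9, 9, 4]
r5 m[φ5→fog] = [5, 7, 4, 1]
r5 m[wind→φ0] = [1, 1, 1, 1]
r5 m[wet→φ0] = [576, 441, 72, 160]
r5 m[wet→φ1] = [129888, 107947, 21192, 78200]
r5 m[wet→φ2] = [115456, 138789, 47682, 39100]
r5 m[wet→φ3] = [129888, 138789, 95364, 62560]
r5 m[fog→φ0] = [20, 63, 36, 4]
r5 m[fog→φ4] = [128980, 112903, 95528, 30589]
r5 m[fog→φ5] = [103184, 145161, 214938, 122356]
fixed point reached at round 5
b[wet] = ⊗ incoming = [1039104, 971523, 190728, 312800]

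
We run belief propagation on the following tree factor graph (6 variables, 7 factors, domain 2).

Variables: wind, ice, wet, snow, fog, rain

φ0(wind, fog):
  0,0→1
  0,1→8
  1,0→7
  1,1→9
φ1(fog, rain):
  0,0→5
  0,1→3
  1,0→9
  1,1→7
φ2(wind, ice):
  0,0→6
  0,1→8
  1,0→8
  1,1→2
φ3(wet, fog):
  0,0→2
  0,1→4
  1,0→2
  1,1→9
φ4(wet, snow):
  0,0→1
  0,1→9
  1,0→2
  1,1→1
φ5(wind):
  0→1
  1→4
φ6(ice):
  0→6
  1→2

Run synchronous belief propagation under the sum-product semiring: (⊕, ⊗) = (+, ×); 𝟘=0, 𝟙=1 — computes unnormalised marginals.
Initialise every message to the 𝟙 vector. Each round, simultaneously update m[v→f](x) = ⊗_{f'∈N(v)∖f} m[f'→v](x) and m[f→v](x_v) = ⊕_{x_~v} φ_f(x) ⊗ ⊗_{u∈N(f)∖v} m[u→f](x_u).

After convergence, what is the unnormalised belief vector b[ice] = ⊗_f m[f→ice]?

b[ice] = [2448192, 318208]

init: all messages = 𝟙 over 2 values
r1 m[φ0→wind] = [9, 16]
r1 m[φ0→fog] = [8, 17]
r1 m[φ1→fog] = [8, 16]
r1 m[φ1→rain] = [14, 10]
r1 m[φ2→wind] = [14, 10]
r1 m[φ2→ice] = [14, 10]
r1 m[φ3→wet] = [6, 11]
r1 m[φ3→fog] = [4, 13]
r1 m[φ4→wet] = [10, 3]
r1 m[φ4→snow] = [3, 10]
r1 m[φ5→wind] = [1, 4]
r1 m[φ6→ice] = [6, 2]
r1 m[wind→φ0] = [1, 1]
r1 m[wind→φ2] = [1, 1]
r1 m[wind→φ5] = [1, 1]
r1 m[ice→φ2] = [1, 1]
r1 m[ice→φ6] = [1, 1]
r1 m[wet→φ3] = [1, 1]
r1 m[wet→φ4] = [1, 1]
r1 m[snow→φ4] = [1, 1]
r1 m[fog→φ0] = [1, 1]
r1 m[fog→φ1] = [1, 1]
r1 m[fog→φ3] = [1, 1]
r1 m[rain→φ1] = [1, 1]
r2 m[φ0→wind] = [9, 16]
r2 m[φ0→fog] = [8, 17]
r2 m[φ1→fog] = [8, 16]
r2 m[φ1→rain] = [14, 10]
r2 m[φ2→wind] = [14, 10]
r2 m[φ2→ice] = [14, 10]
r2 m[φ3→wet] = [6, 11]
r2 m[φ3→fog] = [4, 13]
r2 m[φ4→wet] = [10, 3]
r2 m[φ4→snow] = [3, 10]
r2 m[φ5→wind] = [1, 4]
r2 m[φ6→ice] = [6, 2]
r2 m[wind→φ0] = [14, 40]
r2 m[wind→φ2] = [9, 64]
r2 m[wind→φ5] = [126, 160]
r2 m[ice→φ2] = [6, 2]
r2 m[ice→φ6] = [14, 10]
r2 m[wet→φ3] = [10, 3]
r2 m[wet→φ4] = [6, 11]
r2 m[snow→φ4] = [1, 1]
r2 m[fog→φ0] = [32, 208]
r2 m[fog→φ1] = [32, 221]
r2 m[fog→φ3] = [64, 272]
r2 m[rain→φ1] = [1, 1]
r3 m[φ0→wind] = [1696, 2096]
r3 m[φ0→fog] = [294, 472]
r3 m[φ1→fog] = [8, 16]
r3 m[φ1→rain] = [2149, 1643]
r3 m[φ2→wind] = [52, 52]
r3 m[φ2→ice] = [566, 200]
r3 m[φ3→wet] = [1216, 2576]
r3 m[φ3→fog] = [26, 67]
r3 m[φ4→wet] = [10, 3]
r3 m[φ4→snow] = [28, 65]
r3 m[φ5→wind] = [1, 4]
r3 m[φ6→ice] = [6, 2]
r3 m[wind→φ0] = [14, 40]
r3 m[wind→φ2] = [9, 64]
r3 m[wind→φ5] = [126, 160]
r3 m[ice→φ2] = [6, 2]
r3 m[ice→φ6] = [14, 10]
r3 m[wet→φ3] = [10, 3]
r3 m[wet→φ4] = [6, 11]
r3 m[snow→φ4] = [1, 1]
r3 m[fog→φ0] = [32, 208]
r3 m[fog→φ1] = [32, 221]
r3 m[fog→φ3] = [64, 272]
r3 m[rain→φ1] = [1, 1]
r4 m[φ0→wind] = [1696, 2096]
r4 m[φ0→fog] = [294, 472]
r4 m[φ1→fog] = [8, 16]
r4 m[φ1→rain] = [2149, 1643]
r4 m[φ2→wind] = [52, 52]
r4 m[φ2→ice] = [566, 200]
r4 m[φ3→wet] = [1216, 2576]
r4 m[φ3→fog] = [26, 67]
r4 m[φ4→wet] = [10, 3]
r4 m[φ4→snow] = [28, 65]
r4 m[φ5→wind] = [1, 4]
r4 m[φ6→ice] = [6, 2]
r4 m[wind→φ0] = [52, 208]
r4 m[wind→φ2] = [1696, 8384]
r4 m[wind→φ5] = [88192, 108992]
r4 m[ice→φ2] = [6, 2]
r4 m[ice→φ6] = [566, 200]
r4 m[wet→φ3] = [10, 3]
r4 m[wet→φ4] = [1216, 2576]
r4 m[snow→φ4] = [1, 1]
r4 m[fog→φ0] = [208, 1072]
r4 m[fog→φ1] = [7644, 31624]
r4 m[fog→φ3] = [2352, 7552]
r4 m[rain→φ1] = [1, 1]
r5 m[φ0→wind] = [8784, 11104]
r5 m[φ0→fog] = [1508, 2288]
r5 m[φ1→fog] = [8, 16]
r5 m[φ1→rain] = [322836, 244300]
r5 m[φ2→wind] = [52, 52]
r5 m[φ2→ice] = [77248, 30336]
r5 m[φ3→wet] = [34912, 72672]
r5 m[φ3→fog] = [26, 67]
r5 m[φ4→wet] = [10, 3]
r5 m[φ4→snow] = [6368, 13520]
r5 m[φ5→wind] = [1, 4]
r5 m[φ6→ice] = [6, 2]
r5 m[wind→φ0] = [52, 208]
r5 m[wind→φ2] = [1696, 8384]
r5 m[wind→φ5] = [88192, 108992]
r5 m[ice→φ2] = [6, 2]
r5 m[ice→φ6] = [566, 200]
r5 m[wet→φ3] = [10, 3]
r5 m[wet→φ4] = [1216, 2576]
r5 m[snow→φ4] = [1, 1]
r5 m[fog→φ0] = [208, 1072]
r5 m[fog→φ1] = [7644, 31624]
r5 m[fog→φ3] = [2352, 7552]
r5 m[rain→φ1] = [1, 1]
r6 m[φ0→wind] = [8784, 11104]
r6 m[φ0→fog] = [1508, 2288]
r6 m[φ1→fog] = [8, 16]
r6 m[φ1→rain] = [322836, 244300]
r6 m[φ2→wind] = [52, 52]
r6 m[φ2→ice] = [77248, 30336]
r6 m[φ3→wet] = [34912, 72672]
r6 m[φ3→fog] = [26, 67]
r6 m[φ4→wet] = [10, 3]
r6 m[φ4→snow] = [6368, 13520]
r6 m[φ5→wind] = [1, 4]
r6 m[φ6→ice] = [6, 2]
r6 m[wind→φ0] = [52, 208]
r6 m[wind→φ2] = [8784, 44416]
r6 m[wind→φ5] = [456768, 577408]
r6 m[ice→φ2] = [6, 2]
r6 m[ice→φ6] = [77248, 30336]
r6 m[wet→φ3] = [10, 3]
r6 m[wet→φ4] = [34912, 72672]
r6 m[snow→φ4] = [1, 1]
r6 m[fog→φ0] = [208, 1072]
r6 m[fog→φ1] = [39208, 153296]
r6 m[fog→φ3] = [12064, 36608]
r6 m[rain→φ1] = [1, 1]
r7 m[φ0→wind] = [8784, 11104]
r7 m[φ0→fog] = [1508, 2288]
r7 m[φ1→fog] = [8, 16]
r7 m[φ1→rain] = [1575704, 1190696]
r7 m[φ2→wind] = [52, 52]
r7 m[φ2→ice] = [408032, 159104]
r7 m[φ3→wet] = [170560, 353600]
r7 m[φ3→fog] = [26, 67]
r7 m[φ4→wet] = [10, 3]
r7 m[φ4→snow] = [180256, 386880]
r7 m[φ5→wind] = [1, 4]
r7 m[φ6→ice] = [6, 2]
r7 m[wind→φ0] = [52, 208]
r7 m[wind→φ2] = [8784, 44416]
r7 m[wind→φ5] = [456768, 577408]
r7 m[ice→φ2] = [6, 2]
r7 m[ice→φ6] = [77248, 30336]
r7 m[wet→φ3] = [10, 3]
r7 m[wet→φ4] = [34912, 72672]
r7 m[snow→φ4] = [1, 1]
r7 m[fog→φ0] = [208, 1072]
r7 m[fog→φ1] = [39208, 153296]
r7 m[fog→φ3] = [12064, 36608]
r7 m[rain→φ1] = [1, 1]
r8 m[φ0→wind] = [8784, 11104]
r8 m[φ0→fog] = [1508, 2288]
r8 m[φ1→fog] = [8, 16]
r8 m[φ1→rain] = [1575704, 1190696]
r8 m[φ2→wind] = [52, 52]
r8 m[φ2→ice] = [408032, 159104]
r8 m[φ3→wet] = [170560, 353600]
r8 m[φ3→fog] = [26, 67]
r8 m[φ4→wet] = [10, 3]
r8 m[φ4→snow] = [180256, 386880]
r8 m[φ5→wind] = [1, 4]
r8 m[φ6→ice] = [6, 2]
r8 m[wind→φ0] = [52, 208]
r8 m[wind→φ2] = [8784, 44416]
r8 m[wind→φ5] = [456768, 577408]
r8 m[ice→φ2] = [6, 2]
r8 m[ice→φ6] = [408032, 159104]
r8 m[wet→φ3] = [10, 3]
r8 m[wet→φ4] = [170560, 353600]
r8 m[snow→φ4] = [1, 1]
r8 m[fog→φ0] = [208, 1072]
r8 m[fog→φ1] = [39208, 153296]
r8 m[fog→φ3] = [12064, 36608]
r8 m[rain→φ1] = [1, 1]
r9 m[φ0→wind] = [8784, 11104]
r9 m[φ0→fog] = [1508, 2288]
r9 m[φ1→fog] = [8, 16]
r9 m[φ1→rain] = [1575704, 1190696]
r9 m[φ2→wind] = [52, 52]
r9 m[φ2→ice] = [408032, 159104]
r9 m[φ3→wet] = [170560, 353600]
r9 m[φ3→fog] = [26, 67]
r9 m[φ4→wet] = [10, 3]
r9 m[φ4→snow] = [877760, 1888640]
r9 m[φ5→wind] = [1, 4]
r9 m[φ6→ice] = [6, 2]
r9 m[wind→φ0] = [52, 208]
r9 m[wind→φ2] = [8784, 44416]
r9 m[wind→φ5] = [456768, 577408]
r9 m[ice→φ2] = [6, 2]
r9 m[ice→φ6] = [408032, 159104]
r9 m[wet→φ3] = [10, 3]
r9 m[wet→φ4] = [170560, 353600]
r9 m[snow→φ4] = [1, 1]
r9 m[fog→φ0] = [208, 1072]
r9 m[fog→φ1] = [39208, 153296]
r9 m[fog→φ3] = [12064, 36608]
r9 m[rain→φ1] = [1, 1]
r10 m[φ0→wind] = [8784, 11104]
r10 m[φ0→fog] = [1508, 2288]
r10 m[φ1→fog] = [8, 16]
r10 m[φ1→rain] = [1575704, 1190696]
r10 m[φ2→wind] = [52, 52]
r10 m[φ2→ice] = [408032, 159104]
r10 m[φ3→wet] = [170560, 353600]
r10 m[φ3→fog] = [26, 67]
r10 m[φ4→wet] = [10, 3]
r10 m[φ4→snow] = [877760, 1888640]
r10 m[φ5→wind] = [1, 4]
r10 m[φ6→ice] = [6, 2]
r10 m[wind→φ0] = [52, 208]
r10 m[wind→φ2] = [8784, 44416]
r10 m[wind→φ5] = [456768, 577408]
r10 m[ice→φ2] = [6, 2]
r10 m[ice→φ6] = [408032, 159104]
r10 m[wet→φ3] = [10, 3]
r10 m[wet→φ4] = [170560, 353600]
r10 m[snow→φ4] = [1, 1]
r10 m[fog→φ0] = [208, 1072]
r10 m[fog→φ1] = [39208, 153296]
r10 m[fog→φ3] = [12064, 36608]
r10 m[rain→φ1] = [1, 1]
fixed point reached at round 10
b[ice] = ⊗ incoming = [2448192, 318208]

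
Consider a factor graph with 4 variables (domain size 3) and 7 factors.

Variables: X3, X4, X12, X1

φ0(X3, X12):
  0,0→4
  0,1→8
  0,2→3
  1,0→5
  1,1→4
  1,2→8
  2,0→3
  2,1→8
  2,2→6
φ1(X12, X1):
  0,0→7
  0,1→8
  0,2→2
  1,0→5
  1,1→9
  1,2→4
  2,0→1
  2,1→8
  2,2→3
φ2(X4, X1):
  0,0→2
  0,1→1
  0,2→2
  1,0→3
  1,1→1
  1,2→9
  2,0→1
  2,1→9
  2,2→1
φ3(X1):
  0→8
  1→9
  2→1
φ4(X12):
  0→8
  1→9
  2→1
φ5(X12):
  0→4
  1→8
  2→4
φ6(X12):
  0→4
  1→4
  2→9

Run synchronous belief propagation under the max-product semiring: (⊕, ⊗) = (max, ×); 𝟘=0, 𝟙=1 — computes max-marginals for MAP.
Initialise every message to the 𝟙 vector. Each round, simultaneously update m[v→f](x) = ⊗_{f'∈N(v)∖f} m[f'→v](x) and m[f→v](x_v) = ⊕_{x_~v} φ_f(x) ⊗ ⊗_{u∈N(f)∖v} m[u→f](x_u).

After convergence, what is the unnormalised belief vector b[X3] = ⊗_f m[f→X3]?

b[X3] = [1679616, 839808, 1679616]

init: all messages = 𝟙 over 3 values
r1 m[φ0→X3] = [8, 8, 8]
r1 m[φ0→X12] = [5, 8, 8]
r1 m[φ1→X12] = [8, 9, 8]
r1 m[φ1→X1] = [7, 9, 4]
r1 m[φ2→X4] = [2, 9, 9]
r1 m[φ2→X1] = [3, 9, 9]
r1 m[φ3→X1] = [8, 9, 1]
r1 m[φ4→X12] = [8, 9, 1]
r1 m[φ5→X12] = [4, 8, 4]
r1 m[φ6→X12] = [4, 4, 9]
r1 m[X3→φ0] = [1, 1, 1]
r1 m[X4→φ2] = [1, 1, 1]
r1 m[X12→φ0] = [1, 1, 1]
r1 m[X12→φ1] = [1, 1, 1]
r1 m[X12→φ4] = [1, 1, 1]
r1 m[X12→φ5] = [1, 1, 1]
r1 m[X12→φ6] = [1, 1, 1]
r1 m[X1→φ1] = [1, 1, 1]
r1 m[X1→φ2] = [1, 1, 1]
r1 m[X1→φ3] = [1, 1, 1]
r2 m[φ0→X3] = [8, 8, 8]
r2 m[φ0→X12] = [5, 8, 8]
r2 m[φ1→X12] = [8, 9, 8]
r2 m[φ1→X1] = [7, 9, 4]
r2 m[φ2→X4] = [2, 9, 9]
r2 m[φ2→X1] = [3, 9, 9]
r2 m[φ3→X1] = [8, 9, 1]
r2 m[φ4→X12] = [8, 9, 1]
r2 m[φ5→X12] = [4, 8, 4]
r2 m[φ6→X12] = [4, 4, 9]
r2 m[X3→φ0] = [1, 1, 1]
r2 m[X4→φ2] = [1, 1, 1]
r2 m[X12→φ0] = [1024, 2592, 288]
r2 m[X12→φ1] = [640, 2304, 288]
r2 m[X12→φ4] = [640, 2304, 2304]
r2 m[X12→φ5] = [1280, 2592, 576]
r2 m[X12→φ6] = [1280, 5184, 256]
r2 m[X1→φ1] = [24, 81, 9]
r2 m[X1→φ2] = [56, 81, 4]
r2 m[X1→φ3] = [21, 81, 36]
r3 m[φ0→X3] = [20736, 10368, 20736]
r3 m[φ0→X12] = [5, 8, 8]
r3 m[φ1→X12] = [648, 729, 648]
r3 m[φ1→X1] = [11520, 20736, 9216]
r3 m[φ2→X4] = [112, 168, 729]
r3 m[φ2→X1] = [3, 9, 9]
r3 m[φ3→X1] = [8, 9, 1]
r3 m[φ4→X12] = [8, 9, 1]
r3 m[φ5→X12] = [4, 8, 4]
r3 m[φ6→X12] = [4, 4, 9]
r3 m[X3→φ0] = [1, 1, 1]
r3 m[X4→φ2] = [1, 1, 1]
r3 m[X12→φ0] = [1024, 2592, 288]
r3 m[X12→φ1] = [640, 2304, 288]
r3 m[X12→φ4] = [640, 2304, 2304]
r3 m[X12→φ5] = [1280, 2592, 576]
r3 m[X12→φ6] = [1280, 5184, 256]
r3 m[X1→φ1] = [24, 81, 9]
r3 m[X1→φ2] = [56, 81, 4]
r3 m[X1→φ3] = [21, 81, 36]
r4 m[φ0→X3] = [20736, 10368, 20736]
r4 m[φ0→X12] = [5, 8, 8]
r4 m[φ1→X12] = [648, 729, 648]
r4 m[φ1→X1] = [11520, 20736, 9216]
r4 m[φ2→X4] = [112, 168, 729]
r4 m[φ2→X1] = [3, 9, 9]
r4 m[φ3→X1] = [8, 9, 1]
r4 m[φ4→X12] = [8, 9, 1]
r4 m[φ5→X12] = [4, 8, 4]
r4 m[φ6→X12] = [4, 4, 9]
r4 m[X3→φ0] = [1, 1, 1]
r4 m[X4→φ2] = [1, 1, 1]
r4 m[X12→φ0] = [82944, 209952, 23328]
r4 m[X12→φ1] = [640, 2304, 288]
r4 m[X12→φ4] = [51840, 186624, 186624]
r4 m[X12→φ5] = [103680, 209952, 46656]
r4 m[X12→φ6] = [103680, 419904, 20736]
r4 m[X1→φ1] = [24, 81, 9]
r4 m[X1→φ2] = [92160, 186624, 9216]
r4 m[X1→φ3] = [34560, 186624, 82944]
r5 m[φ0→X3] = [1679616, 839808, 1679616]
r5 m[φ0→X12] = [5, 8, 8]
r5 m[φ1→X12] = [648, 729, 648]
r5 m[φ1→X1] = [11520, 20736, 9216]
r5 m[φ2→X4] = [186624, 276480, 1679616]
r5 m[φ2→X1] = [3, 9, 9]
r5 m[φ3→X1] = [8, 9, 1]
r5 m[φ4→X12] = [8, 9, 1]
r5 m[φ5→X12] = [4, 8, 4]
r5 m[φ6→X12] = [4, 4, 9]
r5 m[X3→φ0] = [1, 1, 1]
r5 m[X4→φ2] = [1, 1, 1]
r5 m[X12→φ0] = [82944, 209952, 23328]
r5 m[X12→φ1] = [640, 2304, 288]
r5 m[X12→φ4] = [51840, 186624, 186624]
r5 m[X12→φ5] = [103680, 209952, 46656]
r5 m[X12→φ6] = [103680, 419904, 20736]
r5 m[X1→φ1] = [24, 81, 9]
r5 m[X1→φ2] = [92160, 186624, 9216]
r5 m[X1→φ3] = [34560, 186624, 82944]
r6 m[φ0→X3] = [1679616, 839808, 1679616]
r6 m[φ0→X12] = [5, 8, 8]
r6 m[φ1→X12] = [648, 729, 648]
r6 m[φ1→X1] = [11520, 20736, 9216]
r6 m[φ2→X4] = [186624, 276480, 1679616]
r6 m[φ2→X1] = [3, 9, 9]
r6 m[φ3→X1] = [8, 9, 1]
r6 m[φ4→X12] = [8, 9, 1]
r6 m[φ5→X12] = [4, 8, 4]
r6 m[φ6→X12] = [4, 4, 9]
r6 m[X3→φ0] = [1, 1, 1]
r6 m[X4→φ2] = [1, 1, 1]
r6 m[X12→φ0] = [82944, 209952, 23328]
r6 m[X12→φ1] = [640, 2304, 288]
r6 m[X12→φ4] = [51840, 186624, 186624]
r6 m[X12→φ5] = [103680, 209952, 46656]
r6 m[X12→φ6] = [103680, 419904, 20736]
r6 m[X1→φ1] = [24, 81, 9]
r6 m[X1→φ2] = [92160, 186624, 9216]
r6 m[X1→φ3] = [34560, 186624, 82944]
fixed point reached at round 6
b[X3] = ⊗ incoming = [1679616, 839808, 1679616]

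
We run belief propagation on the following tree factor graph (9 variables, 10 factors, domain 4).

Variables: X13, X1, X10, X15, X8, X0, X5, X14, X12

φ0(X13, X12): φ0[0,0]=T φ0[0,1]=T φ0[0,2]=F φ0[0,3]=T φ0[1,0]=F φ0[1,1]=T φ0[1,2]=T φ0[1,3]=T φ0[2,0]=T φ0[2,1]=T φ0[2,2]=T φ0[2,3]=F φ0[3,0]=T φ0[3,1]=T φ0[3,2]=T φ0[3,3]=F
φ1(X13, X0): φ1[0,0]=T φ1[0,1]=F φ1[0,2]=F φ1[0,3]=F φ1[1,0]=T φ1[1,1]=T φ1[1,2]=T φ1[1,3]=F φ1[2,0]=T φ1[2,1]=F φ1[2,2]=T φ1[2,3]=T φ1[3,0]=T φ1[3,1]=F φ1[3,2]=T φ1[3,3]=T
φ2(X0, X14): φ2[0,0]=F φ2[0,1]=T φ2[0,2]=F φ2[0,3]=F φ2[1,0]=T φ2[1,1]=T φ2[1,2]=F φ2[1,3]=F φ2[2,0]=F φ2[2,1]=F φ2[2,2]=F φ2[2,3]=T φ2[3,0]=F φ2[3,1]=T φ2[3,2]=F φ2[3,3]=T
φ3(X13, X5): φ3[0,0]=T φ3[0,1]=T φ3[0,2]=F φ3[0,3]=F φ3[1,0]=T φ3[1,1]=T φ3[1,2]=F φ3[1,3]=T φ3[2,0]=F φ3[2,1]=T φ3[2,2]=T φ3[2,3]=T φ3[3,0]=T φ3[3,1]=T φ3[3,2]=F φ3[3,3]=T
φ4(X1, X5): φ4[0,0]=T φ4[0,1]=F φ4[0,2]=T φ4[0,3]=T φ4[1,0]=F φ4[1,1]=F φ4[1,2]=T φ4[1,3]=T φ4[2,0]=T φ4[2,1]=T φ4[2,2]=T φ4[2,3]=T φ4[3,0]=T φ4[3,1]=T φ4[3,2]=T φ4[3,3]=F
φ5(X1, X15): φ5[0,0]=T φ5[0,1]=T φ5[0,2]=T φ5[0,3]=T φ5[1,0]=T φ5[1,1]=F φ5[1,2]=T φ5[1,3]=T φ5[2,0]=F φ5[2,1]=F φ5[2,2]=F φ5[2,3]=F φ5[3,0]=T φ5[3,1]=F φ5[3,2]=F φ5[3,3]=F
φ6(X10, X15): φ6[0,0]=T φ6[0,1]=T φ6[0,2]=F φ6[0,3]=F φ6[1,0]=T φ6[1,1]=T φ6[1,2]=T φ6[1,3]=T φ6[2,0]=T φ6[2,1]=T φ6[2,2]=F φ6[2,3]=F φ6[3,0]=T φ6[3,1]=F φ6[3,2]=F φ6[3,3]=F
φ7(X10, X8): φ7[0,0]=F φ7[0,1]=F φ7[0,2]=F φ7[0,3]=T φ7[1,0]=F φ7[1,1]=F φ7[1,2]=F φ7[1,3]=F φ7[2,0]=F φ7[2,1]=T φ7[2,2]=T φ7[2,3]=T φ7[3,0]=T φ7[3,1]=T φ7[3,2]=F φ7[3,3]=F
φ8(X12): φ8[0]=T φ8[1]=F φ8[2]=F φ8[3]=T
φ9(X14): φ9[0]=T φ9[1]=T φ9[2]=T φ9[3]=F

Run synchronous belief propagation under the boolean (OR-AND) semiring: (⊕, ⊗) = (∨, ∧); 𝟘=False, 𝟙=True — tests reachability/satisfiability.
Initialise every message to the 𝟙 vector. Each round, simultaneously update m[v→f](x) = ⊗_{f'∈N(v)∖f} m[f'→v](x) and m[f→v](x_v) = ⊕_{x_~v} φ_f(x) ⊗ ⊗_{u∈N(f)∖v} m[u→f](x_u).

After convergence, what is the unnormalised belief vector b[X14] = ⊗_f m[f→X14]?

b[X14] = [T, T, F, F]

init: all messages = 𝟙 over 4 values
r1 m[φ0→X13] = [T, T, T, T]
r1 m[φ0→X12] = [T, T, T, T]
r1 m[φ1→X13] = [T, T, T, T]
r1 m[φ1→X0] = [T, T, T, T]
r1 m[φ2→X0] = [T, T, T, T]
r1 m[φ2→X14] = [T, T, F, T]
r1 m[φ3→X13] = [T, T, T, T]
r1 m[φ3→X5] = [T, T, T, T]
r1 m[φ4→X1] = [T, T, T, T]
r1 m[φ4→X5] = [T, T, T, T]
r1 m[φ5→X1] = [T, T, F, T]
r1 m[φ5→X15] = [T, T, T, T]
r1 m[φ6→X10] = [T, T, T, T]
r1 m[φ6→X15] = [T, T, T, T]
r1 m[φ7→X10] = [T, F, T, T]
r1 m[φ7→X8] = [T, T, T, T]
r1 m[φ8→X12] = [T, F, F, T]
r1 m[φ9→X14] = [T, T, T, F]
r1 m[X13→φ0] = [T, T, T, T]
r1 m[X13→φ1] = [T, T, T, T]
r1 m[X13→φ3] = [T, T, T, T]
r1 m[X1→φ4] = [T, T, T, T]
r1 m[X1→φ5] = [T, T, T, T]
r1 m[X10→φ6] = [T, T, T, T]
r1 m[X10→φ7] = [T, T, T, T]
r1 m[X15→φ5] = [T, T, T, T]
r1 m[X15→φ6] = [T, T, T, T]
r1 m[X8→φ7] = [T, T, T, T]
r1 m[X0→φ1] = [T, T, T, T]
r1 m[X0→φ2] = [T, T, T, T]
r1 m[X5→φ3] = [T, T, T, T]
r1 m[X5→φ4] = [T, T, T, T]
r1 m[X14→φ2] = [T, T, T, T]
r1 m[X14→φ9] = [T, T, T, T]
r1 m[X12→φ0] = [T, T, T, T]
r1 m[X12→φ8] = [T, T, T, T]
r2 m[φ0→X13] = [T, T, T, T]
r2 m[φ0→X12] = [T, T, T, T]
r2 m[φ1→X13] = [T, T, T, T]
r2 m[φ1→X0] = [T, T, T, T]
r2 m[φ2→X0] = [T, T, T, T]
r2 m[φ2→X14] = [T, T, F, T]
r2 m[φ3→X13] = [T, T, T, T]
r2 m[φ3→X5] = [T, T, T, T]
r2 m[φ4→X1] = [T, T, T, T]
r2 m[φ4→X5] = [T, T, T, T]
r2 m[φ5→X1] = [T, T, F, T]
r2 m[φ5→X15] = [T, T, T, T]
r2 m[φ6→X10] = [T, T, T, T]
r2 m[φ6→X15] = [T, T, T, T]
r2 m[φ7→X10] = [T, F, T, T]
r2 m[φ7→X8] = [T, T, T, T]
r2 m[φ8→X12] = [T, F, F, T]
r2 m[φ9→X14] = [T, T, T, F]
r2 m[X13→φ0] = [T, T, T, T]
r2 m[X13→φ1] = [T, T, T, T]
r2 m[X13→φ3] = [T, T, T, T]
r2 m[X1→φ4] = [T, T, F, T]
r2 m[X1→φ5] = [T, T, T, T]
r2 m[X10→φ6] = [T, F, T, T]
r2 m[X10→φ7] = [T, T, T, T]
r2 m[X15→φ5] = [T, T, T, T]
r2 m[X15→φ6] = [T, T, T, T]
r2 m[X8→φ7] = [T, T, T, T]
r2 m[X0→φ1] = [T, T, T, T]
r2 m[X0→φ2] = [T, T, T, T]
r2 m[X5→φ3] = [T, T, T, T]
r2 m[X5→φ4] = [T, T, T, T]
r2 m[X14→φ2] = [T, T, T, F]
r2 m[X14→φ9] = [T, T, F, T]
r2 m[X12→φ0] = [T, F, F, T]
r2 m[X12→φ8] = [T, T, T, T]
r3 m[φ0→X13] = [T, T, T, T]
r3 m[φ0→X12] = [T, T, T, T]
r3 m[φ1→X13] = [T, T, T, T]
r3 m[φ1→X0] = [T, T, T, T]
r3 m[φ2→X0] = [T, T, F, T]
r3 m[φ2→X14] = [T, T, F, T]
r3 m[φ3→X13] = [T, T, T, T]
r3 m[φ3→X5] = [T, T, T, T]
r3 m[φ4→X1] = [T, T, T, T]
r3 m[φ4→X5] = [T, T, T, T]
r3 m[φ5→X1] = [T, T, F, T]
r3 m[φ5→X15] = [T, T, T, T]
r3 m[φ6→X10] = [T, T, T, T]
r3 m[φ6→X15] = [T, T, F, F]
r3 m[φ7→X10] = [T, F, T, T]
r3 m[φ7→X8] = [T, T, T, T]
r3 m[φ8→X12] = [T, F, F, T]
r3 m[φ9→X14] = [T, T, T, F]
r3 m[X13→φ0] = [T, T, T, T]
r3 m[X13→φ1] = [T, T, T, T]
r3 m[X13→φ3] = [T, T, T, T]
r3 m[X1→φ4] = [T, T, F, T]
r3 m[X1→φ5] = [T, T, T, T]
r3 m[X10→φ6] = [T, F, T, T]
r3 m[X10→φ7] = [T, T, T, T]
r3 m[X15→φ5] = [T, T, T, T]
r3 m[X15→φ6] = [T, T, T, T]
r3 m[X8→φ7] = [T, T, T, T]
r3 m[X0→φ1] = [T, T, T, T]
r3 m[X0→φ2] = [T, T, T, T]
r3 m[X5→φ3] = [T, T, T, T]
r3 m[X5→φ4] = [T, T, T, T]
r3 m[X14→φ2] = [T, T, T, F]
r3 m[X14→φ9] = [T, T, F, T]
r3 m[X12→φ0] = [T, F, F, T]
r3 m[X12→φ8] = [T, T, T, T]
r4 m[φ0→X13] = [T, T, T, T]
r4 m[φ0→X12] = [T, T, T, T]
r4 m[φ1→X13] = [T, T, T, T]
r4 m[φ1→X0] = [T, T, T, T]
r4 m[φ2→X0] = [T, T, F, T]
r4 m[φ2→X14] = [T, T, F, T]
r4 m[φ3→X13] = [T, T, T, T]
r4 m[φ3→X5] = [T, T, T, T]
r4 m[φ4→X1] = [T, T, T, T]
r4 m[φ4→X5] = [T, T, T, T]
r4 m[φ5→X1] = [T, T, F, T]
r4 m[φ5→X15] = [T, T, T, T]
r4 m[φ6→X10] = [T, T, T, T]
r4 m[φ6→X15] = [T, T, F, F]
r4 m[φ7→X10] = [T, F, T, T]
r4 m[φ7→X8] = [T, T, T, T]
r4 m[φ8→X12] = [T, F, F, T]
r4 m[φ9→X14] = [T, T, T, F]
r4 m[X13→φ0] = [T, T, T, T]
r4 m[X13→φ1] = [T, T, T, T]
r4 m[X13→φ3] = [T, T, T, T]
r4 m[X1→φ4] = [T, T, F, T]
r4 m[X1→φ5] = [T, T, T, T]
r4 m[X10→φ6] = [T, F, T, T]
r4 m[X10→φ7] = [T, T, T, T]
r4 m[X15→φ5] = [T, T, F, F]
r4 m[X15→φ6] = [T, T, T, T]
r4 m[X8→φ7] = [T, T, T, T]
r4 m[X0→φ1] = [T, T, F, T]
r4 m[X0→φ2] = [T, T, T, T]
r4 m[X5→φ3] = [T, T, T, T]
r4 m[X5→φ4] = [T, T, T, T]
r4 m[X14→φ2] = [T, T, T, F]
r4 m[X14→φ9] = [T, T, F, T]
r4 m[X12→φ0] = [T, F, F, T]
r4 m[X12→φ8] = [T, T, T, T]
r5 m[φ0→X13] = [T, T, T, T]
r5 m[φ0→X12] = [T, T, T, T]
r5 m[φ1→X13] = [T, T, T, T]
r5 m[φ1→X0] = [T, T, T, T]
r5 m[φ2→X0] = [T, T, F, T]
r5 m[φ2→X14] = [T, T, F, T]
r5 m[φ3→X13] = [T, T, T, T]
r5 m[φ3→X5] = [T, T, T, T]
r5 m[φ4→X1] = [T, T, T, T]
r5 m[φ4→X5] = [T, T, T, T]
r5 m[φ5→X1] = [T, T, F, T]
r5 m[φ5→X15] = [T, T, T, T]
r5 m[φ6→X10] = [T, T, T, T]
r5 m[φ6→X15] = [T, T, F, F]
r5 m[φ7→X10] = [T, F, T, T]
r5 m[φ7→X8] = [T, T, T, T]
r5 m[φ8→X12] = [T, F, F, T]
r5 m[φ9→X14] = [T, T, T, F]
r5 m[X13→φ0] = [T, T, T, T]
r5 m[X13→φ1] = [T, T, T, T]
r5 m[X13→φ3] = [T, T, T, T]
r5 m[X1→φ4] = [T, T, F, T]
r5 m[X1→φ5] = [T, T, T, T]
r5 m[X10→φ6] = [T, F, T, T]
r5 m[X10→φ7] = [T, T, T, T]
r5 m[X15→φ5] = [T, T, F, F]
r5 m[X15→φ6] = [T, T, T, T]
r5 m[X8→φ7] = [T, T, T, T]
r5 m[X0→φ1] = [T, T, F, T]
r5 m[X0→φ2] = [T, T, T, T]
r5 m[X5→φ3] = [T, T, T, T]
r5 m[X5→φ4] = [T, T, T, T]
r5 m[X14→φ2] = [T, T, T, F]
r5 m[X14→φ9] = [T, T, F, T]
r5 m[X12→φ0] = [T, F, F, T]
r5 m[X12→φ8] = [T, T, T, T]
fixed point reached at round 5
b[X14] = ⊗ incoming = [T, T, F, F]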